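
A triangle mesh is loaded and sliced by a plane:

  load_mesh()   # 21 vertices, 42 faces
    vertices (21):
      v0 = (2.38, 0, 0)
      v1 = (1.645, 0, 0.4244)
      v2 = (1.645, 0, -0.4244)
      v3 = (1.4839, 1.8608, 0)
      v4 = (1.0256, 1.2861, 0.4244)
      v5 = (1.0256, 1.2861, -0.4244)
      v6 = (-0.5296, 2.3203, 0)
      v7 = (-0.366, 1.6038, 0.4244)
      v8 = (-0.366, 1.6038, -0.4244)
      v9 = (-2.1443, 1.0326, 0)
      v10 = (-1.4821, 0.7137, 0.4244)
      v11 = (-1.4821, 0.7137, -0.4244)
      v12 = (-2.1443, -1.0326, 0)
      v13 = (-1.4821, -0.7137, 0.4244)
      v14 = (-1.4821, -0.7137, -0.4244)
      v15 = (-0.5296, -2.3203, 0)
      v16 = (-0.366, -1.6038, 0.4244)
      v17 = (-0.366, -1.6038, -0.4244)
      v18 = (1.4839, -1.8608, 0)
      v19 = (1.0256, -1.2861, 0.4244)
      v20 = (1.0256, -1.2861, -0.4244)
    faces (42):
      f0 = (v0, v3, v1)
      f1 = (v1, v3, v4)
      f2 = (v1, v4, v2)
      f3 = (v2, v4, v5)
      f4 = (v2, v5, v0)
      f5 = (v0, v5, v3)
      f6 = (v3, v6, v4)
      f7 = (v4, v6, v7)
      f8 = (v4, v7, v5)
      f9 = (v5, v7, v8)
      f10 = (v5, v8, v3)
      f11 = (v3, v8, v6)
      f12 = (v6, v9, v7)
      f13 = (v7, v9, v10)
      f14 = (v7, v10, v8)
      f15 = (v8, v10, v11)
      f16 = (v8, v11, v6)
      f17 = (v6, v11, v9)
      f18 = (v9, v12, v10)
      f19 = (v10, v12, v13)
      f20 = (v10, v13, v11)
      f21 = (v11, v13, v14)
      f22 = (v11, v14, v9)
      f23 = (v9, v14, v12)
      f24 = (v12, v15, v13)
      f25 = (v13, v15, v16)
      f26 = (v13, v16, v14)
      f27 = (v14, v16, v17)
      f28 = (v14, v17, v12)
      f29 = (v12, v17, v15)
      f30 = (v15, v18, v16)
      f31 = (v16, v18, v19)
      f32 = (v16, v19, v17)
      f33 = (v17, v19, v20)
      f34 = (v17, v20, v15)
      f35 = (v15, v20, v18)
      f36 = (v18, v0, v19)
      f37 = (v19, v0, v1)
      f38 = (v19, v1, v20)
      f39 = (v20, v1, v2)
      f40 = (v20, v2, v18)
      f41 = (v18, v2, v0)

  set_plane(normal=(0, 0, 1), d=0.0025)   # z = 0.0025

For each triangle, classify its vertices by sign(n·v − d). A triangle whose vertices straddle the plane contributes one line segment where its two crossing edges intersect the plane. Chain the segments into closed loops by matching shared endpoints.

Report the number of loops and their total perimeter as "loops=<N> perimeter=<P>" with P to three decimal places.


Straddling triangles (28 of 42):
  (v0,v3,v1) [--+] → (1.48485, 1.84984, 0.0025)–(2.37567, 0, 0.0025)  len=2.0532
  (v1,v3,v4) [+-+] → (1.48485, 1.84984, 0.0025)–(1.4812, 1.85741, 0.0025)  len=0.0084
  (v1,v4,v2) [++-] → (1.33348, 0.646838, 0.0025)–(1.645, 0, 0.0025)  len=0.7179
  (v2,v4,v5) [-+-] → (1.33348, 0.646838, 0.0025)–(1.0256, 1.2861, 0.0025)  len=0.7095
  (v3,v6,v4) [--+] → (-0.520439, 2.31421, 0.0025)–(1.4812, 1.85741, 0.0025)  len=2.0531
  (v4,v6,v7) [+-+] → (-0.520439, 2.31421, 0.0025)–(-0.528636, 2.31608, 0.0025)  len=0.0084
  (v4,v7,v5) [++-] → (0.325701, 1.44589, 0.0025)–(1.0256, 1.2861, 0.0025)  len=0.7179
  (v5,v7,v8) [-+-] → (0.325701, 1.44589, 0.0025)–(-0.366, 1.6038, 0.0025)  len=0.7095
  (v6,v9,v7) [--+] → (-2.13382, 1.03596, 0.0025)–(-0.528636, 2.31608, 0.0025)  len=2.0531
  (v7,v9,v10) [+-+] → (-2.13382, 1.03596, 0.0025)–(-2.1404, 1.03072, 0.0025)  len=0.0084
  (v7,v10,v8) [++-] → (-0.927337, 1.15613, 0.0025)–(-0.366, 1.6038, 0.0025)  len=0.7180
  (v8,v10,v11) [-+-] → (-0.927337, 1.15613, 0.0025)–(-1.4821, 0.7137, 0.0025)  len=0.7096
  (v9,v12,v10) [--+] → (-2.1404, -1.02231, 0.0025)–(-2.1404, 1.03072, 0.0025)  len=2.0530
  (v10,v12,v13) [+-+] → (-2.1404, -1.02231, 0.0025)–(-2.1404, -1.03072, 0.0025)  len=0.0084
  (v10,v13,v11) [++-] → (-1.4821, -0.00420417, 0.0025)–(-1.4821, 0.7137, 0.0025)  len=0.7179
  (v11,v13,v14) [-+-] → (-1.4821, -0.00420417, 0.0025)–(-1.4821, -0.7137, 0.0025)  len=0.7095
  (v12,v15,v13) [--+] → (-0.535211, -2.31084, 0.0025)–(-2.1404, -1.03072, 0.0025)  len=2.0531
  (v13,v15,v16) [+-+] → (-0.535211, -2.31084, 0.0025)–(-0.528636, -2.31608, 0.0025)  len=0.0084
  (v13,v16,v14) [++-] → (-0.920763, -1.16137, 0.0025)–(-1.4821, -0.7137, 0.0025)  len=0.7180
  (v14,v16,v17) [-+-] → (-0.920763, -1.16137, 0.0025)–(-0.366, -1.6038, 0.0025)  len=0.7096
  (v15,v18,v16) [--+] → (1.473, -1.85929, 0.0025)–(-0.528636, -2.31608, 0.0025)  len=2.0531
  (v16,v18,v19) [+-+] → (1.473, -1.85929, 0.0025)–(1.4812, -1.85741, 0.0025)  len=0.0084
  (v16,v19,v17) [++-] → (0.333899, -1.44401, 0.0025)–(-0.366, -1.6038, 0.0025)  len=0.7179
  (v17,v19,v20) [-+-] → (0.333899, -1.44401, 0.0025)–(1.0256, -1.2861, 0.0025)  len=0.7095
  (v18,v0,v19) [--+] → (2.37202, -0.00757599, 0.0025)–(1.4812, -1.85741, 0.0025)  len=2.0532
  (v19,v0,v1) [+-+] → (2.37202, -0.00757599, 0.0025)–(2.37567, 0, 0.0025)  len=0.0084
  (v19,v1,v20) [++-] → (1.33712, -0.639262, 0.0025)–(1.0256, -1.2861, 0.0025)  len=0.7179
  (v20,v1,v2) [-+-] → (1.33712, -0.639262, 0.0025)–(1.645, 0, 0.0025)  len=0.7095

Chained into 2 loop(s):
  loop 1: 14 segments, perimeter = 14.4307
  loop 2: 14 segments, perimeter = 9.9923
Total perimeter = 24.423

loops=2 perimeter=24.423


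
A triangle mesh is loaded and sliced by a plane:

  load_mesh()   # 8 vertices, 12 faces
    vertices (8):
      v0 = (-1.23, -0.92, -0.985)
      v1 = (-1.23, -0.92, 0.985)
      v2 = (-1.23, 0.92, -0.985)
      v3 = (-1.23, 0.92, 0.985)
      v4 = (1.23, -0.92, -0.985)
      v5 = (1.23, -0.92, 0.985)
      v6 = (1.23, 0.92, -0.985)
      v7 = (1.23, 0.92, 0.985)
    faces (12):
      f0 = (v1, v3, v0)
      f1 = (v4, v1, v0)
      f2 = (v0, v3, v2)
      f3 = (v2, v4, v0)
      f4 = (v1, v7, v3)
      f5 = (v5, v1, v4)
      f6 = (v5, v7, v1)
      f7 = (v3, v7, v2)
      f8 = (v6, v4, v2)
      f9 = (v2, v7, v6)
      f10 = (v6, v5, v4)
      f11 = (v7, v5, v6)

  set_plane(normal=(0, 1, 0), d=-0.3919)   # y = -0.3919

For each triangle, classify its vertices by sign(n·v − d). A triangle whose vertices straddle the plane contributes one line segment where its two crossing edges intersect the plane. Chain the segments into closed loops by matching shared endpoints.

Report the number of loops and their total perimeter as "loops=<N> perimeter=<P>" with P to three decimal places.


Straddling triangles (8 of 12):
  (v1,v3,v0) [-+-] → (-1.23, -0.3919, 0.985)–(-1.23, -0.3919, -0.419589)  len=1.4046
  (v0,v3,v2) [-++] → (-1.23, -0.3919, -0.419589)–(-1.23, -0.3919, -0.985)  len=0.5654
  (v2,v4,v0) [+--] → (0.523953, -0.3919, -0.985)–(-1.23, -0.3919, -0.985)  len=1.7540
  (v1,v7,v3) [-++] → (-0.523953, -0.3919, 0.985)–(-1.23, -0.3919, 0.985)  len=0.7060
  (v5,v7,v1) [-+-] → (1.23, -0.3919, 0.985)–(-0.523953, -0.3919, 0.985)  len=1.7540
  (v6,v4,v2) [+-+] → (1.23, -0.3919, -0.985)–(0.523953, -0.3919, -0.985)  len=0.7060
  (v6,v5,v4) [+--] → (1.23, -0.3919, 0.419589)–(1.23, -0.3919, -0.985)  len=1.4046
  (v7,v5,v6) [+-+] → (1.23, -0.3919, 0.985)–(1.23, -0.3919, 0.419589)  len=0.5654

Chained into 1 loop(s):
  loop 1: 8 segments, perimeter = 8.8600
Total perimeter = 8.860

loops=1 perimeter=8.860


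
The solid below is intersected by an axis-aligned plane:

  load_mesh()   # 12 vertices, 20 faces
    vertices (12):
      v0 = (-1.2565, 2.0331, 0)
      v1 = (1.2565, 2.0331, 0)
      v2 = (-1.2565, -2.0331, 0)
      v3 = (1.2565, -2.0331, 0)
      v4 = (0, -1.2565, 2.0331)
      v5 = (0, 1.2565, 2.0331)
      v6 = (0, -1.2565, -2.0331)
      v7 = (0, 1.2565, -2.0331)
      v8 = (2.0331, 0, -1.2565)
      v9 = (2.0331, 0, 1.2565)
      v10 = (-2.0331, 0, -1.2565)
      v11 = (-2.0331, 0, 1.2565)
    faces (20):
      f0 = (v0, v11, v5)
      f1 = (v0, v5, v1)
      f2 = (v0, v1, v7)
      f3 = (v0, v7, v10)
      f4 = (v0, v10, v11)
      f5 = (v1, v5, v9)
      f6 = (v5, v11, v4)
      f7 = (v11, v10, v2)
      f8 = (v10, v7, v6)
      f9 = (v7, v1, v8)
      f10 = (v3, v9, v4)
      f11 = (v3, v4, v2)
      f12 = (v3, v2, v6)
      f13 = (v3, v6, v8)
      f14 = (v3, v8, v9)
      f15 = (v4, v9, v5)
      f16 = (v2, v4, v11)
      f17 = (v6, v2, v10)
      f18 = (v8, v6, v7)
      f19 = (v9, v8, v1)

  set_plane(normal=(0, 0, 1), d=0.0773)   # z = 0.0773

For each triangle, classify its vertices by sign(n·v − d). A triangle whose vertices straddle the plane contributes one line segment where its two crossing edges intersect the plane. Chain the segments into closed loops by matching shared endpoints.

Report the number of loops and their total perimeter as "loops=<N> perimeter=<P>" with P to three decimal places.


Straddling triangles (10 of 20):
  (v0,v11,v5) [-++] → (-1.30428, 1.90802, 0.0773)–(-1.20873, 2.00357, 0.0773)  len=0.1351
  (v0,v5,v1) [-+-] → (-1.20873, 2.00357, 0.0773)–(1.20873, 2.00357, 0.0773)  len=2.4175
  (v0,v10,v11) [--+] → (-2.0331, 0, 0.0773)–(-1.30428, 1.90802, 0.0773)  len=2.0425
  (v1,v5,v9) [-++] → (1.20873, 2.00357, 0.0773)–(1.30428, 1.90802, 0.0773)  len=0.1351
  (v11,v10,v2) [+--] → (-2.0331, 0, 0.0773)–(-1.30428, -1.90802, 0.0773)  len=2.0425
  (v3,v9,v4) [-++] → (1.30428, -1.90802, 0.0773)–(1.20873, -2.00357, 0.0773)  len=0.1351
  (v3,v4,v2) [-+-] → (1.20873, -2.00357, 0.0773)–(-1.20873, -2.00357, 0.0773)  len=2.4175
  (v3,v8,v9) [--+] → (2.0331, 0, 0.0773)–(1.30428, -1.90802, 0.0773)  len=2.0425
  (v2,v4,v11) [-++] → (-1.20873, -2.00357, 0.0773)–(-1.30428, -1.90802, 0.0773)  len=0.1351
  (v9,v8,v1) [+--] → (2.0331, 0, 0.0773)–(1.30428, 1.90802, 0.0773)  len=2.0425

Chained into 1 loop(s):
  loop 1: 10 segments, perimeter = 13.5454
Total perimeter = 13.545

loops=1 perimeter=13.545


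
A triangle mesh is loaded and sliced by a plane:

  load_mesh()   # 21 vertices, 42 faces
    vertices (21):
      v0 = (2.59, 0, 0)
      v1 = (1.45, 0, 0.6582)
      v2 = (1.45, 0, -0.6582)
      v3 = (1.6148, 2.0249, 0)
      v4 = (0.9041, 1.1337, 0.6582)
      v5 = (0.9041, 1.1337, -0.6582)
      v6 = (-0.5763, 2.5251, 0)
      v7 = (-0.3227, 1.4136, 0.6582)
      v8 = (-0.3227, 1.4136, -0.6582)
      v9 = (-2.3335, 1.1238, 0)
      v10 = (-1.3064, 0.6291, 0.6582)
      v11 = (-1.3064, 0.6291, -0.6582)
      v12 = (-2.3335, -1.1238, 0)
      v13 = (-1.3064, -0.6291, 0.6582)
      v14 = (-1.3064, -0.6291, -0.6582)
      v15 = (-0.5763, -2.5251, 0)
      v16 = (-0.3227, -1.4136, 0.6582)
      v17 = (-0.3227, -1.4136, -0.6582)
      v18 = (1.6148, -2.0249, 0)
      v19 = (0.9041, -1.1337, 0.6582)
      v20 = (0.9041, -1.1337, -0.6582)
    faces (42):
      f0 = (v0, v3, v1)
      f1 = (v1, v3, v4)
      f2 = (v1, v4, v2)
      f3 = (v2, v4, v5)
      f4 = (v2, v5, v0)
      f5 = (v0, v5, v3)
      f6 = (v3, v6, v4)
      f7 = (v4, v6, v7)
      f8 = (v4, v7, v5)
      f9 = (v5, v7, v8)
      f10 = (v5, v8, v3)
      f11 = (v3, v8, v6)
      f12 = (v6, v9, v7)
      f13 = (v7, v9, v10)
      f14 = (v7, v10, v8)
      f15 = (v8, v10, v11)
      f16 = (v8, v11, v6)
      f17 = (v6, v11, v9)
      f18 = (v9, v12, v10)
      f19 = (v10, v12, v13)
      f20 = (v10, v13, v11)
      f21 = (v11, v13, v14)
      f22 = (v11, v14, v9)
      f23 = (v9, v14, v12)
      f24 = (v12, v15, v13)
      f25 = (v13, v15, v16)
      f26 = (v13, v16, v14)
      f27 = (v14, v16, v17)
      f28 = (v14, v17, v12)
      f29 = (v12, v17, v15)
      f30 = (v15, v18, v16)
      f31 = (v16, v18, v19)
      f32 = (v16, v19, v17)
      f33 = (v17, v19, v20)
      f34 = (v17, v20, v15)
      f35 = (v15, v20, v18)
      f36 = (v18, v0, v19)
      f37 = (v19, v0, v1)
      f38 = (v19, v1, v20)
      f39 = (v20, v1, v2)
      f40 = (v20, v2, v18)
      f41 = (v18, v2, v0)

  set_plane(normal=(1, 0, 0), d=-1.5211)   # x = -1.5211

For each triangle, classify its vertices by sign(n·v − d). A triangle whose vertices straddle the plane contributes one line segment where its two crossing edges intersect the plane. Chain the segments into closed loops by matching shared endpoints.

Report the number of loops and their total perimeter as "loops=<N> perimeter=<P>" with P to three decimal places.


loops=1 perimeter=7.579

Straddling triangles (10 of 42):
  (v6,v9,v7) [+-+] → (-1.5211, 1.77166, 0)–(-1.5211, 1.24088, 0.265925)  len=0.5937
  (v7,v9,v10) [+-+] → (-1.5211, 1.24088, 0.265925)–(-1.5211, 0.73251, 0.520613)  len=0.5686
  (v6,v11,v9) [++-] → (-1.5211, 0.73251, -0.520613)–(-1.5211, 1.77166, 0)  len=1.1623
  (v9,v12,v10) [--+] → (-1.5211, 0.262682, 0.520613)–(-1.5211, 0.73251, 0.520613)  len=0.4698
  (v10,v12,v13) [+-+] → (-1.5211, 0.262682, 0.520613)–(-1.5211, -0.73251, 0.520613)  len=0.9952
  (v11,v14,v9) [++-] → (-1.5211, -0.262682, -0.520613)–(-1.5211, 0.73251, -0.520613)  len=0.9952
  (v9,v14,v12) [-+-] → (-1.5211, -0.262682, -0.520613)–(-1.5211, -0.73251, -0.520613)  len=0.4698
  (v12,v15,v13) [-++] → (-1.5211, -1.77166, 0)–(-1.5211, -0.73251, 0.520613)  len=1.1623
  (v14,v17,v12) [++-] → (-1.5211, -1.24088, -0.265925)–(-1.5211, -0.73251, -0.520613)  len=0.5686
  (v12,v17,v15) [-++] → (-1.5211, -1.24088, -0.265925)–(-1.5211, -1.77166, 0)  len=0.5937

Chained into 1 loop(s):
  loop 1: 10 segments, perimeter = 7.5791
Total perimeter = 7.579


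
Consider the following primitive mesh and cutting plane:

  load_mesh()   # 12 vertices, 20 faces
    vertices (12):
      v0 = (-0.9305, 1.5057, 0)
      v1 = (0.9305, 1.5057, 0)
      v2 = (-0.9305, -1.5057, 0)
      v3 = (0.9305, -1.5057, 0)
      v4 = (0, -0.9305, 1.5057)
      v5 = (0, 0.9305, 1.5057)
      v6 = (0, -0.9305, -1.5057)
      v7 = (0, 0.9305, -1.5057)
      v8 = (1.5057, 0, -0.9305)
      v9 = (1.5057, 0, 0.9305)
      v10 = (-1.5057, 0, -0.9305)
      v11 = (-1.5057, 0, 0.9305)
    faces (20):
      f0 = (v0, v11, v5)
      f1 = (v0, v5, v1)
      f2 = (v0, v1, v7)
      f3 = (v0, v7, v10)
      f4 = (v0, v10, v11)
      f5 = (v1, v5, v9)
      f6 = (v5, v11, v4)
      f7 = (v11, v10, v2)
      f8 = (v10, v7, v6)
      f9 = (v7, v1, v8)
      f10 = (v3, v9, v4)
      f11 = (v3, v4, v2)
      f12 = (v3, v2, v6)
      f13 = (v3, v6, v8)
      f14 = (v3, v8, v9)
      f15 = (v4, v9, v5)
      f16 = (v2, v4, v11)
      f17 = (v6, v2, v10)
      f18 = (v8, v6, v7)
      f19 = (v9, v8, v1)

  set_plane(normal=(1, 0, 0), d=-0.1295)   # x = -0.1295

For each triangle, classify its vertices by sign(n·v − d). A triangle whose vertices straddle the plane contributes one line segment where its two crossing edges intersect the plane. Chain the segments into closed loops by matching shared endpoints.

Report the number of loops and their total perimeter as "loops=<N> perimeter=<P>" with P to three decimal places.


loops=1 perimeter=9.857

Straddling triangles (10 of 20):
  (v0,v11,v5) [--+] → (-0.1295, 0.850471, 1.45623)–(-0.1295, 1.01055, 1.29615)  len=0.2264
  (v0,v5,v1) [-++] → (-0.1295, 1.01055, 1.29615)–(-0.1295, 1.5057, 0)  len=1.3875
  (v0,v1,v7) [-++] → (-0.1295, 1.5057, 0)–(-0.1295, 1.01055, -1.29615)  len=1.3875
  (v0,v7,v10) [-+-] → (-0.1295, 1.01055, -1.29615)–(-0.1295, 0.850471, -1.45623)  len=0.2264
  (v5,v11,v4) [+-+] → (-0.1295, 0.850471, 1.45623)–(-0.1295, -0.850471, 1.45623)  len=1.7009
  (v10,v7,v6) [-++] → (-0.1295, 0.850471, -1.45623)–(-0.1295, -0.850471, -1.45623)  len=1.7009
  (v3,v4,v2) [++-] → (-0.1295, -1.01055, 1.29615)–(-0.1295, -1.5057, 0)  len=1.3875
  (v3,v2,v6) [+-+] → (-0.1295, -1.5057, 0)–(-0.1295, -1.01055, -1.29615)  len=1.3875
  (v2,v4,v11) [-+-] → (-0.1295, -1.01055, 1.29615)–(-0.1295, -0.850471, 1.45623)  len=0.2264
  (v6,v2,v10) [+--] → (-0.1295, -1.01055, -1.29615)–(-0.1295, -0.850471, -1.45623)  len=0.2264

Chained into 1 loop(s):
  loop 1: 10 segments, perimeter = 9.8575
Total perimeter = 9.857


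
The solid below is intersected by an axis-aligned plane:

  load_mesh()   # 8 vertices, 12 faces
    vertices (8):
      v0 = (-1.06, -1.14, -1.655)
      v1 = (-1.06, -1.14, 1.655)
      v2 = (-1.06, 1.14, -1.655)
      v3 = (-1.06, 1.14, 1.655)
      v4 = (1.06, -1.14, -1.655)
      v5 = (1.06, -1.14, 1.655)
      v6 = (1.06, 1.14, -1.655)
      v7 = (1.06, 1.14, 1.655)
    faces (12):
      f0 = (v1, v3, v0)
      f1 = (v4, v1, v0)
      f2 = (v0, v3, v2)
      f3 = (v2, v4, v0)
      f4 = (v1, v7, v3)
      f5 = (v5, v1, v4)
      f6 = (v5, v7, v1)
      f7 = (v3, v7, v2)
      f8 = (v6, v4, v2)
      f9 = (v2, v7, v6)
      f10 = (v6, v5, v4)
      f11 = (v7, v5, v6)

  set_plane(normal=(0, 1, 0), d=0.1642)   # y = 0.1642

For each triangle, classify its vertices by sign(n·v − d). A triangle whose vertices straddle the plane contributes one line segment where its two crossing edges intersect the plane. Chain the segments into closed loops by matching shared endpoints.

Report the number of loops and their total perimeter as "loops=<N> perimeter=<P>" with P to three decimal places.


loops=1 perimeter=10.860

Straddling triangles (8 of 12):
  (v1,v3,v0) [-+-] → (-1.06, 0.1642, 1.655)–(-1.06, 0.1642, 0.238378)  len=1.4166
  (v0,v3,v2) [-++] → (-1.06, 0.1642, 0.238378)–(-1.06, 0.1642, -1.655)  len=1.8934
  (v2,v4,v0) [+--] → (-0.152677, 0.1642, -1.655)–(-1.06, 0.1642, -1.655)  len=0.9073
  (v1,v7,v3) [-++] → (0.152677, 0.1642, 1.655)–(-1.06, 0.1642, 1.655)  len=1.2127
  (v5,v7,v1) [-+-] → (1.06, 0.1642, 1.655)–(0.152677, 0.1642, 1.655)  len=0.9073
  (v6,v4,v2) [+-+] → (1.06, 0.1642, -1.655)–(-0.152677, 0.1642, -1.655)  len=1.2127
  (v6,v5,v4) [+--] → (1.06, 0.1642, -0.238378)–(1.06, 0.1642, -1.655)  len=1.4166
  (v7,v5,v6) [+-+] → (1.06, 0.1642, 1.655)–(1.06, 0.1642, -0.238378)  len=1.8934

Chained into 1 loop(s):
  loop 1: 8 segments, perimeter = 10.8600
Total perimeter = 10.860


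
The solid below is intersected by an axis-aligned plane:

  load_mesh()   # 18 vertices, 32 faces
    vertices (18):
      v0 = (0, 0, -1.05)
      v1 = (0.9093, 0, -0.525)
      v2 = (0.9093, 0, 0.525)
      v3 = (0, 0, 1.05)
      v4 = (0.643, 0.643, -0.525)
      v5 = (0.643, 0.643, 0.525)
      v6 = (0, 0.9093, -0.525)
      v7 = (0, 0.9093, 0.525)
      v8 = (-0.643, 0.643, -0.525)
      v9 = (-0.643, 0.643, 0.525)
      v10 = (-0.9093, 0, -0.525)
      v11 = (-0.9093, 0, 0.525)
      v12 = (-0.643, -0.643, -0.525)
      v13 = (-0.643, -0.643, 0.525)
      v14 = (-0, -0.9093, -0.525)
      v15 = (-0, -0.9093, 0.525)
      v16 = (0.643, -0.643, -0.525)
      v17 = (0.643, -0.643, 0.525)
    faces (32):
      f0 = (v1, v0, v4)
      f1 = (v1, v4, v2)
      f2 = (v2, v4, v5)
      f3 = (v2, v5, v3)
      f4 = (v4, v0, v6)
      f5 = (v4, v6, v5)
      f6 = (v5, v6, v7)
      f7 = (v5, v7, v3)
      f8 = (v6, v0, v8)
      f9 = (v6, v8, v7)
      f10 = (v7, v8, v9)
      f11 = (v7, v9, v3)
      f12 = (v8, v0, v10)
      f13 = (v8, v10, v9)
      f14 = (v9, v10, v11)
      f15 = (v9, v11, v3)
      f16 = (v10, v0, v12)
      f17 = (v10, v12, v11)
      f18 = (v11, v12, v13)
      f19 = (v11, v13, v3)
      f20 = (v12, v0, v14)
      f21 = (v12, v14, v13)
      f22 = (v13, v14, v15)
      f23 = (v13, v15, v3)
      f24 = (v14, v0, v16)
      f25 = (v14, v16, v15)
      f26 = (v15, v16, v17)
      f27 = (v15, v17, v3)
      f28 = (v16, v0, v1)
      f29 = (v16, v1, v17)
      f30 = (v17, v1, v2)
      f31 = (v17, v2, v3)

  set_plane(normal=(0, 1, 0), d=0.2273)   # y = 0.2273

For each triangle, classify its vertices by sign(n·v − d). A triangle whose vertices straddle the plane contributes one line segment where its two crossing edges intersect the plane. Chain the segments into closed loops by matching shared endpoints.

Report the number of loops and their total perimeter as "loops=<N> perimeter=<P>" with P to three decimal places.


Straddling triangles (12 of 32):
  (v1,v0,v4) [--+] → (0.2273, 0.2273, -0.864413)–(0.815163, 0.2273, -0.525)  len=0.6788
  (v1,v4,v2) [-+-] → (0.815163, 0.2273, -0.525)–(0.815163, 0.2273, 0.153826)  len=0.6788
  (v2,v4,v5) [-++] → (0.815163, 0.2273, 0.153826)–(0.815163, 0.2273, 0.525)  len=0.3712
  (v2,v5,v3) [-+-] → (0.815163, 0.2273, 0.525)–(0.2273, 0.2273, 0.864413)  len=0.6788
  (v4,v0,v6) [+-+] → (0.2273, 0.2273, -0.864413)–(0, 0.2273, -0.918764)  len=0.2337
  (v5,v7,v3) [++-] → (0, 0.2273, 0.918764)–(0.2273, 0.2273, 0.864413)  len=0.2337
  (v6,v0,v8) [+-+] → (0, 0.2273, -0.918764)–(-0.2273, 0.2273, -0.864413)  len=0.2337
  (v7,v9,v3) [++-] → (-0.2273, 0.2273, 0.864413)–(0, 0.2273, 0.918764)  len=0.2337
  (v8,v0,v10) [+--] → (-0.2273, 0.2273, -0.864413)–(-0.815163, 0.2273, -0.525)  len=0.6788
  (v8,v10,v9) [+-+] → (-0.815163, 0.2273, -0.525)–(-0.815163, 0.2273, -0.153826)  len=0.3712
  (v9,v10,v11) [+--] → (-0.815163, 0.2273, -0.153826)–(-0.815163, 0.2273, 0.525)  len=0.6788
  (v9,v11,v3) [+--] → (-0.815163, 0.2273, 0.525)–(-0.2273, 0.2273, 0.864413)  len=0.6788

Chained into 1 loop(s):
  loop 1: 12 segments, perimeter = 5.7501
Total perimeter = 5.750

loops=1 perimeter=5.750


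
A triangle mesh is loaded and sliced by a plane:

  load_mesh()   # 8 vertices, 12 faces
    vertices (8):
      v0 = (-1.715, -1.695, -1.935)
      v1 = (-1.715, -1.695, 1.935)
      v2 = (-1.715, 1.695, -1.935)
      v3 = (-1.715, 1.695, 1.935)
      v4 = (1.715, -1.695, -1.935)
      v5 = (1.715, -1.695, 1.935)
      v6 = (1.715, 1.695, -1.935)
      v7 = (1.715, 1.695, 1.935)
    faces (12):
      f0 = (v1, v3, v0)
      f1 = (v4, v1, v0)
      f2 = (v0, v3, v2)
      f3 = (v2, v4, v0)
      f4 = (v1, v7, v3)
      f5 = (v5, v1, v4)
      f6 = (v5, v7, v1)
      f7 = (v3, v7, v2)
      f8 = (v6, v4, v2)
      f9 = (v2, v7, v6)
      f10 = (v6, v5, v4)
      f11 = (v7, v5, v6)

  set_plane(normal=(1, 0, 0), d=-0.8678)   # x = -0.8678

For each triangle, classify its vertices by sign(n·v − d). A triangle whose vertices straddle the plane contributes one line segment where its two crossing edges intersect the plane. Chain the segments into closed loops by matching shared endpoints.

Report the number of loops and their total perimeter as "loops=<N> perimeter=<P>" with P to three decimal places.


loops=1 perimeter=14.520

Straddling triangles (8 of 12):
  (v4,v1,v0) [+--] → (-0.8678, -1.695, 0.979121)–(-0.8678, -1.695, -1.935)  len=2.9141
  (v2,v4,v0) [-+-] → (-0.8678, 0.85768, -1.935)–(-0.8678, -1.695, -1.935)  len=2.5527
  (v1,v7,v3) [-+-] → (-0.8678, -0.85768, 1.935)–(-0.8678, 1.695, 1.935)  len=2.5527
  (v5,v1,v4) [+-+] → (-0.8678, -1.695, 1.935)–(-0.8678, -1.695, 0.979121)  len=0.9559
  (v5,v7,v1) [++-] → (-0.8678, -0.85768, 1.935)–(-0.8678, -1.695, 1.935)  len=0.8373
  (v3,v7,v2) [-+-] → (-0.8678, 1.695, 1.935)–(-0.8678, 1.695, -0.979121)  len=2.9141
  (v6,v4,v2) [++-] → (-0.8678, 0.85768, -1.935)–(-0.8678, 1.695, -1.935)  len=0.8373
  (v2,v7,v6) [-++] → (-0.8678, 1.695, -0.979121)–(-0.8678, 1.695, -1.935)  len=0.9559

Chained into 1 loop(s):
  loop 1: 8 segments, perimeter = 14.5200
Total perimeter = 14.520


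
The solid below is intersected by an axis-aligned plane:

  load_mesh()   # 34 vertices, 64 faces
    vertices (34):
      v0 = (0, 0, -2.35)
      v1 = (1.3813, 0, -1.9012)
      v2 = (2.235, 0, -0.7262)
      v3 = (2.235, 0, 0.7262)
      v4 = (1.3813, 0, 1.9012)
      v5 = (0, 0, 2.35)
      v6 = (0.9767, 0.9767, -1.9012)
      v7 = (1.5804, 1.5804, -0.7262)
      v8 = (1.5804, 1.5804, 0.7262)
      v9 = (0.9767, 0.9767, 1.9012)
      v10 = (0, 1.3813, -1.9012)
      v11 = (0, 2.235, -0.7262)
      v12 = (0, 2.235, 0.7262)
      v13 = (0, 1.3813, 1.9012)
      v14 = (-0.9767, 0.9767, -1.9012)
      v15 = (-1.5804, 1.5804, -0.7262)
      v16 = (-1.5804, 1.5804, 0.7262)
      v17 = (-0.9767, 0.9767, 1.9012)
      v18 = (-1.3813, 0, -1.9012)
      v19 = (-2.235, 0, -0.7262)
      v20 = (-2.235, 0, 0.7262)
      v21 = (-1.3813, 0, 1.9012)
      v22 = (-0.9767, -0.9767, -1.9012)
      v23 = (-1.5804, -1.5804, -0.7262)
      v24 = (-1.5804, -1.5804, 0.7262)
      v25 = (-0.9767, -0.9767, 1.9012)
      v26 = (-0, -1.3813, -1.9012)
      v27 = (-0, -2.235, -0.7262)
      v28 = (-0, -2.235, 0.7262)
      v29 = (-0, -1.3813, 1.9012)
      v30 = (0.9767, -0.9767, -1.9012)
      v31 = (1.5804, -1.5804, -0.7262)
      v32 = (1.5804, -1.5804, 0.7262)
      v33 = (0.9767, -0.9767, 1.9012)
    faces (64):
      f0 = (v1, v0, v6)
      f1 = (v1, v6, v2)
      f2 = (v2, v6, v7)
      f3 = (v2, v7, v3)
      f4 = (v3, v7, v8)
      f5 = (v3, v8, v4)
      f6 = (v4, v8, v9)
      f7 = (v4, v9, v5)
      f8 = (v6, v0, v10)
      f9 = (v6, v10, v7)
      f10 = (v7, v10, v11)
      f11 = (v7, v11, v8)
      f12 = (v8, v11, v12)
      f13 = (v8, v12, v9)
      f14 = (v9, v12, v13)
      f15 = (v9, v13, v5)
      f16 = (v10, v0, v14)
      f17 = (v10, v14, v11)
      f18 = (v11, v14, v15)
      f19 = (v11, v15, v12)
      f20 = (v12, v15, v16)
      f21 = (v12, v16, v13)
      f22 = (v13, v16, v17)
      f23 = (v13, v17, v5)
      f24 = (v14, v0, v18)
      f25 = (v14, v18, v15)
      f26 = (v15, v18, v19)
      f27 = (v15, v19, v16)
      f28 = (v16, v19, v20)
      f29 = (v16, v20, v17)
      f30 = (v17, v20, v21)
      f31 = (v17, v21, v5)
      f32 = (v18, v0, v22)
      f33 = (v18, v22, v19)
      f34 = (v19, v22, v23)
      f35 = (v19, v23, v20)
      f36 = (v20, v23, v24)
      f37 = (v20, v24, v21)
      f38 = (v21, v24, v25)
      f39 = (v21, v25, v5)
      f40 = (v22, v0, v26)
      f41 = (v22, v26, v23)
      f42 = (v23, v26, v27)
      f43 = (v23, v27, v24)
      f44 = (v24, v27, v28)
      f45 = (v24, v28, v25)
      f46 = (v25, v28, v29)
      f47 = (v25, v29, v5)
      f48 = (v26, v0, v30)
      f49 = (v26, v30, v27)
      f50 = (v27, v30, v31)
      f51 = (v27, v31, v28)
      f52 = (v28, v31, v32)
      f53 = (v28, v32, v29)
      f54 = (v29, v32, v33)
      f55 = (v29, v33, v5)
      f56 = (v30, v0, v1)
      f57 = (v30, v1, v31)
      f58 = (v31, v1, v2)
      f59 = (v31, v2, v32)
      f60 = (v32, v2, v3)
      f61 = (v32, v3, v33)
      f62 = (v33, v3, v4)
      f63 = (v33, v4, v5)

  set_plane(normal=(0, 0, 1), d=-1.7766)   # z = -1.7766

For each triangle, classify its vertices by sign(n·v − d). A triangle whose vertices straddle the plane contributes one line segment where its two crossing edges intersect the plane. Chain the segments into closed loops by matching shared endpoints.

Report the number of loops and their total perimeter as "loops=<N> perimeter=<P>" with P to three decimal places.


Straddling triangles (16 of 64):
  (v1,v6,v2) [--+] → (1.11013, 0.873128, -1.7766)–(1.47183, 0, -1.7766)  len=0.9451
  (v2,v6,v7) [+-+] → (1.11013, 0.873128, -1.7766)–(1.04072, 1.04072, -1.7766)  len=0.1814
  (v6,v10,v7) [--+] → (0.16759, 1.40241, -1.7766)–(1.04072, 1.04072, -1.7766)  len=0.9451
  (v7,v10,v11) [+-+] → (0.16759, 1.40241, -1.7766)–(0, 1.47183, -1.7766)  len=0.1814
  (v10,v14,v11) [--+] → (-0.873128, 1.11013, -1.7766)–(0, 1.47183, -1.7766)  len=0.9451
  (v11,v14,v15) [+-+] → (-0.873128, 1.11013, -1.7766)–(-1.04072, 1.04072, -1.7766)  len=0.1814
  (v14,v18,v15) [--+] → (-1.40241, 0.16759, -1.7766)–(-1.04072, 1.04072, -1.7766)  len=0.9451
  (v15,v18,v19) [+-+] → (-1.40241, 0.16759, -1.7766)–(-1.47183, 0, -1.7766)  len=0.1814
  (v18,v22,v19) [--+] → (-1.11013, -0.873128, -1.7766)–(-1.47183, 0, -1.7766)  len=0.9451
  (v19,v22,v23) [+-+] → (-1.11013, -0.873128, -1.7766)–(-1.04072, -1.04072, -1.7766)  len=0.1814
  (v22,v26,v23) [--+] → (-0.16759, -1.40241, -1.7766)–(-1.04072, -1.04072, -1.7766)  len=0.9451
  (v23,v26,v27) [+-+] → (-0.16759, -1.40241, -1.7766)–(0, -1.47183, -1.7766)  len=0.1814
  (v26,v30,v27) [--+] → (0.873128, -1.11013, -1.7766)–(0, -1.47183, -1.7766)  len=0.9451
  (v27,v30,v31) [+-+] → (0.873128, -1.11013, -1.7766)–(1.04072, -1.04072, -1.7766)  len=0.1814
  (v30,v1,v31) [--+] → (1.40241, -0.16759, -1.7766)–(1.04072, -1.04072, -1.7766)  len=0.9451
  (v31,v1,v2) [+-+] → (1.40241, -0.16759, -1.7766)–(1.47183, 0, -1.7766)  len=0.1814

Chained into 1 loop(s):
  loop 1: 16 segments, perimeter = 9.0118
Total perimeter = 9.012

loops=1 perimeter=9.012


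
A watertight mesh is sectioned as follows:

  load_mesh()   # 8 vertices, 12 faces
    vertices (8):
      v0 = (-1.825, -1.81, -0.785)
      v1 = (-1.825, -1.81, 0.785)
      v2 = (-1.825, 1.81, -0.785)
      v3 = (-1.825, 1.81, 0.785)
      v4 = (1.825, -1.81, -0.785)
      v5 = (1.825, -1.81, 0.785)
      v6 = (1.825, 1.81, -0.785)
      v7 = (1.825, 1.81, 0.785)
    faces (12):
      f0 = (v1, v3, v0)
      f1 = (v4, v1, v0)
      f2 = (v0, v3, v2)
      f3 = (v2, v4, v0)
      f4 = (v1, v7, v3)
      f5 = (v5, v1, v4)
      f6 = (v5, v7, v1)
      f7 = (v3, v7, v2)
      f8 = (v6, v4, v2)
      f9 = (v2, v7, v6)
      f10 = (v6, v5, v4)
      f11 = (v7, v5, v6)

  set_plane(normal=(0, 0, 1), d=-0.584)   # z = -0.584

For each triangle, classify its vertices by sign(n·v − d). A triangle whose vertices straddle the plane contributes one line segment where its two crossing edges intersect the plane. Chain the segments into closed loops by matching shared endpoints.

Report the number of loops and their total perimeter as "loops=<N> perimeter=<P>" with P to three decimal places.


loops=1 perimeter=14.540

Straddling triangles (8 of 12):
  (v1,v3,v0) [++-] → (-1.825, -1.34655, -0.584)–(-1.825, -1.81, -0.584)  len=0.4635
  (v4,v1,v0) [-+-] → (1.35771, -1.81, -0.584)–(-1.825, -1.81, -0.584)  len=3.1827
  (v0,v3,v2) [-+-] → (-1.825, -1.34655, -0.584)–(-1.825, 1.81, -0.584)  len=3.1565
  (v5,v1,v4) [++-] → (1.35771, -1.81, -0.584)–(1.825, -1.81, -0.584)  len=0.4673
  (v3,v7,v2) [++-] → (-1.35771, 1.81, -0.584)–(-1.825, 1.81, -0.584)  len=0.4673
  (v2,v7,v6) [-+-] → (-1.35771, 1.81, -0.584)–(1.825, 1.81, -0.584)  len=3.1827
  (v6,v5,v4) [-+-] → (1.825, 1.34655, -0.584)–(1.825, -1.81, -0.584)  len=3.1565
  (v7,v5,v6) [++-] → (1.825, 1.34655, -0.584)–(1.825, 1.81, -0.584)  len=0.4635

Chained into 1 loop(s):
  loop 1: 8 segments, perimeter = 14.5400
Total perimeter = 14.540


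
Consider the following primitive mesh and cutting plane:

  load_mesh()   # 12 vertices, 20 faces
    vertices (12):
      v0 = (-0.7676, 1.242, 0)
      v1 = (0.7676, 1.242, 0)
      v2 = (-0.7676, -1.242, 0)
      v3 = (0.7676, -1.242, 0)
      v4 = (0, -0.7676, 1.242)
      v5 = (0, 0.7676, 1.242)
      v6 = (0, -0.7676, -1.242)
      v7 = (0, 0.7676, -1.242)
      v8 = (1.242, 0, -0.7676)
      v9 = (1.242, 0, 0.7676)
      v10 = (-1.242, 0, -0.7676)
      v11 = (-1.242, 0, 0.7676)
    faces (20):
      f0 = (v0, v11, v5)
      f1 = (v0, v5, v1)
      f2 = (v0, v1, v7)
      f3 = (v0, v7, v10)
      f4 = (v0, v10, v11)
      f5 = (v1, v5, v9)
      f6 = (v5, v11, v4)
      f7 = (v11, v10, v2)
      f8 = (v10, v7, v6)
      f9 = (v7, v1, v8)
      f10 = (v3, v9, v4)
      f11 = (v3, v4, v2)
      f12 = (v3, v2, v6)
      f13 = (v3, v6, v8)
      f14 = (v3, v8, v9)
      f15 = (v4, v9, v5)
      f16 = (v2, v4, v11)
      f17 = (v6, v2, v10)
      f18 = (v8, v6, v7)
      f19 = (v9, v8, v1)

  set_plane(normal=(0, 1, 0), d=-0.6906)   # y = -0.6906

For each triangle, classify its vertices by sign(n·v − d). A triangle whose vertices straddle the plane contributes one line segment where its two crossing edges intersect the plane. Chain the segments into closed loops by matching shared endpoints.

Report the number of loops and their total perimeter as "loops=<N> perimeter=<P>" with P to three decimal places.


loops=1 perimeter=6.725

Straddling triangles (10 of 20):
  (v5,v11,v4) [++-] → (-0.124588, -0.6906, 1.19441)–(0, -0.6906, 1.242)  len=0.1334
  (v11,v10,v2) [++-] → (-0.978215, -0.6906, -0.340785)–(-0.978215, -0.6906, 0.340785)  len=0.6816
  (v10,v7,v6) [++-] → (0, -0.6906, -1.242)–(-0.124588, -0.6906, -1.19441)  len=0.1334
  (v3,v9,v4) [-+-] → (0.978215, -0.6906, 0.340785)–(0.124588, -0.6906, 1.19441)  len=1.2072
  (v3,v6,v8) [--+] → (0.124588, -0.6906, -1.19441)–(0.978215, -0.6906, -0.340785)  len=1.2072
  (v3,v8,v9) [-++] → (0.978215, -0.6906, -0.340785)–(0.978215, -0.6906, 0.340785)  len=0.6816
  (v4,v9,v5) [-++] → (0.124588, -0.6906, 1.19441)–(0, -0.6906, 1.242)  len=0.1334
  (v2,v4,v11) [--+] → (-0.124588, -0.6906, 1.19441)–(-0.978215, -0.6906, 0.340785)  len=1.2072
  (v6,v2,v10) [--+] → (-0.978215, -0.6906, -0.340785)–(-0.124588, -0.6906, -1.19441)  len=1.2072
  (v8,v6,v7) [+-+] → (0.124588, -0.6906, -1.19441)–(0, -0.6906, -1.242)  len=0.1334

Chained into 1 loop(s):
  loop 1: 10 segments, perimeter = 6.7255
Total perimeter = 6.725


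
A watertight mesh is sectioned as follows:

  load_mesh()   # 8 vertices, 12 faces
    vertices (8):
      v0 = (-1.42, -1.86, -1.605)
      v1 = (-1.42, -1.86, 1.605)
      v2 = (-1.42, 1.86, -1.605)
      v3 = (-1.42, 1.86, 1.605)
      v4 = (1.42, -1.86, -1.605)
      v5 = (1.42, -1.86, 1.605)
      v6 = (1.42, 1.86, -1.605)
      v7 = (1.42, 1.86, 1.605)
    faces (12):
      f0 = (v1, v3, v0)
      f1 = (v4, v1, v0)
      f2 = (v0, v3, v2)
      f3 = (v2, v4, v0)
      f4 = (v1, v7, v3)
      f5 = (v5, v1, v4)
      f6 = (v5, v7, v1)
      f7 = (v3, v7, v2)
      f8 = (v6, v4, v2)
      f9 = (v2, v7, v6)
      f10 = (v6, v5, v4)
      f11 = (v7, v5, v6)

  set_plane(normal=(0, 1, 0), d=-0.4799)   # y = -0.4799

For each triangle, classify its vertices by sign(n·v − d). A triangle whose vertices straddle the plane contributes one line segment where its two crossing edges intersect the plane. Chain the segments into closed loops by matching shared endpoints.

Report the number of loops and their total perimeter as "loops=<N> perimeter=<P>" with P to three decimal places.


loops=1 perimeter=12.100

Straddling triangles (8 of 12):
  (v1,v3,v0) [-+-] → (-1.42, -0.4799, 1.605)–(-1.42, -0.4799, -0.414107)  len=2.0191
  (v0,v3,v2) [-++] → (-1.42, -0.4799, -0.414107)–(-1.42, -0.4799, -1.605)  len=1.1909
  (v2,v4,v0) [+--] → (0.366375, -0.4799, -1.605)–(-1.42, -0.4799, -1.605)  len=1.7864
  (v1,v7,v3) [-++] → (-0.366375, -0.4799, 1.605)–(-1.42, -0.4799, 1.605)  len=1.0536
  (v5,v7,v1) [-+-] → (1.42, -0.4799, 1.605)–(-0.366375, -0.4799, 1.605)  len=1.7864
  (v6,v4,v2) [+-+] → (1.42, -0.4799, -1.605)–(0.366375, -0.4799, -1.605)  len=1.0536
  (v6,v5,v4) [+--] → (1.42, -0.4799, 0.414107)–(1.42, -0.4799, -1.605)  len=2.0191
  (v7,v5,v6) [+-+] → (1.42, -0.4799, 1.605)–(1.42, -0.4799, 0.414107)  len=1.1909

Chained into 1 loop(s):
  loop 1: 8 segments, perimeter = 12.1000
Total perimeter = 12.100


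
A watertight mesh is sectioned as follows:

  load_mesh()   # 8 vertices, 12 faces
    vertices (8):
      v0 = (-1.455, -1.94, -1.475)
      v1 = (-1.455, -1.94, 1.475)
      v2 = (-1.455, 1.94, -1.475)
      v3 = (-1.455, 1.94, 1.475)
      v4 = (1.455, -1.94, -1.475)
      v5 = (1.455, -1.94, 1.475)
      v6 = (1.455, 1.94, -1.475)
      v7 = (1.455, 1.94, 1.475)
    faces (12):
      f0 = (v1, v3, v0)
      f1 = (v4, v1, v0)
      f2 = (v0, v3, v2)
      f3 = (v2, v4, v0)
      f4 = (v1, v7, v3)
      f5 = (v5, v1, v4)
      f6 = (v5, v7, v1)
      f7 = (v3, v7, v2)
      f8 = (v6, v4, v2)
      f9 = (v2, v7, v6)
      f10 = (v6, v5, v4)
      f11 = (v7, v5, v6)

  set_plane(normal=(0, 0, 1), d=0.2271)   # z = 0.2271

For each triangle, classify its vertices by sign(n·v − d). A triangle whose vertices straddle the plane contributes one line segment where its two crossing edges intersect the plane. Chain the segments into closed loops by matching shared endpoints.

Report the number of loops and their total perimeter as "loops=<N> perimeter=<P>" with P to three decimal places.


loops=1 perimeter=13.580

Straddling triangles (8 of 12):
  (v1,v3,v0) [++-] → (-1.455, 0.298694, 0.2271)–(-1.455, -1.94, 0.2271)  len=2.2387
  (v4,v1,v0) [-+-] → (-0.224021, -1.94, 0.2271)–(-1.455, -1.94, 0.2271)  len=1.2310
  (v0,v3,v2) [-+-] → (-1.455, 0.298694, 0.2271)–(-1.455, 1.94, 0.2271)  len=1.6413
  (v5,v1,v4) [++-] → (-0.224021, -1.94, 0.2271)–(1.455, -1.94, 0.2271)  len=1.6790
  (v3,v7,v2) [++-] → (0.224021, 1.94, 0.2271)–(-1.455, 1.94, 0.2271)  len=1.6790
  (v2,v7,v6) [-+-] → (0.224021, 1.94, 0.2271)–(1.455, 1.94, 0.2271)  len=1.2310
  (v6,v5,v4) [-+-] → (1.455, -0.298694, 0.2271)–(1.455, -1.94, 0.2271)  len=1.6413
  (v7,v5,v6) [++-] → (1.455, -0.298694, 0.2271)–(1.455, 1.94, 0.2271)  len=2.2387

Chained into 1 loop(s):
  loop 1: 8 segments, perimeter = 13.5800
Total perimeter = 13.580


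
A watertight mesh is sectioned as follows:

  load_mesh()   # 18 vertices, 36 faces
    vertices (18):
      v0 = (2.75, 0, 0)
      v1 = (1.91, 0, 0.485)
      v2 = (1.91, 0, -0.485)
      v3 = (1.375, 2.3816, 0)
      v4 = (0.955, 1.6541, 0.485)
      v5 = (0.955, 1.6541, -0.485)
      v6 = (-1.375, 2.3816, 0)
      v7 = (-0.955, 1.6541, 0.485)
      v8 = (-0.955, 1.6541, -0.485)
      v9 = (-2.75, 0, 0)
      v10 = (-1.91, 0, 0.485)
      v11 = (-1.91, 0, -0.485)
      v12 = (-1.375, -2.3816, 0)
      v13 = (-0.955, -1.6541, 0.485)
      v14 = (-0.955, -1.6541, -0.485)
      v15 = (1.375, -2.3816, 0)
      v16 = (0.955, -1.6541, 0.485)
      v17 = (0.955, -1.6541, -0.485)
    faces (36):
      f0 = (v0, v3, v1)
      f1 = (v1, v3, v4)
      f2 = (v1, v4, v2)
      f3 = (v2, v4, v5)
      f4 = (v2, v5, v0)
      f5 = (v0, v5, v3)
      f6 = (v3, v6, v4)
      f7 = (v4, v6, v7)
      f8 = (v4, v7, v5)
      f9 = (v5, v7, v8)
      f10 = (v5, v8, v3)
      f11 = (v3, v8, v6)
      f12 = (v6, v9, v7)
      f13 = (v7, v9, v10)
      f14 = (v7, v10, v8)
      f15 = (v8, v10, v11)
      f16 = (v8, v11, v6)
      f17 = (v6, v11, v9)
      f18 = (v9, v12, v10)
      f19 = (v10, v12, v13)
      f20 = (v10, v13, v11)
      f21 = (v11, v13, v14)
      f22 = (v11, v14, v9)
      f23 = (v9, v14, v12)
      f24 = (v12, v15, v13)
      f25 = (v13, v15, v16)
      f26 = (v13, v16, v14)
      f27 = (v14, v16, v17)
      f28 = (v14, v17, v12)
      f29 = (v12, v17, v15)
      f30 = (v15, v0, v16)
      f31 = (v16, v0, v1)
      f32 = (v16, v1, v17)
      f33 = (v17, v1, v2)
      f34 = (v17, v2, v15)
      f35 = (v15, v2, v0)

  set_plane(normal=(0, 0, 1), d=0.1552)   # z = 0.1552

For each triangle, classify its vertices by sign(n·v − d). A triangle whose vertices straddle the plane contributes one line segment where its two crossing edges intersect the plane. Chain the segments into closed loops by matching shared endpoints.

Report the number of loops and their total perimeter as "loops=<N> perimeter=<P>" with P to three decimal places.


Straddling triangles (24 of 36):
  (v0,v3,v1) [--+] → (1.5462, 1.61949, 0.1552)–(2.4812, 0, 0.1552)  len=1.8700
  (v1,v3,v4) [+-+] → (1.5462, 1.61949, 0.1552)–(1.2406, 2.1488, 0.1552)  len=0.6112
  (v1,v4,v2) [++-] → (1.2797, 1.09171, 0.1552)–(1.91, 0, 0.1552)  len=1.2606
  (v2,v4,v5) [-+-] → (1.2797, 1.09171, 0.1552)–(0.955, 1.6541, 0.1552)  len=0.6494
  (v3,v6,v4) [--+] → (-0.6294, 2.1488, 0.1552)–(1.2406, 2.1488, 0.1552)  len=1.8700
  (v4,v6,v7) [+-+] → (-0.6294, 2.1488, 0.1552)–(-1.2406, 2.1488, 0.1552)  len=0.6112
  (v4,v7,v5) [++-] → (-0.3056, 1.6541, 0.1552)–(0.955, 1.6541, 0.1552)  len=1.2606
  (v5,v7,v8) [-+-] → (-0.3056, 1.6541, 0.1552)–(-0.955, 1.6541, 0.1552)  len=0.6494
  (v6,v9,v7) [--+] → (-2.1756, 0.529312, 0.1552)–(-1.2406, 2.1488, 0.1552)  len=1.8700
  (v7,v9,v10) [+-+] → (-2.1756, 0.529312, 0.1552)–(-2.4812, 0, 0.1552)  len=0.6112
  (v7,v10,v8) [++-] → (-1.5853, 0.562394, 0.1552)–(-0.955, 1.6541, 0.1552)  len=1.2606
  (v8,v10,v11) [-+-] → (-1.5853, 0.562394, 0.1552)–(-1.91, 0, 0.1552)  len=0.6494
  (v9,v12,v10) [--+] → (-1.5462, -1.61949, 0.1552)–(-2.4812, 0, 0.1552)  len=1.8700
  (v10,v12,v13) [+-+] → (-1.5462, -1.61949, 0.1552)–(-1.2406, -2.1488, 0.1552)  len=0.6112
  (v10,v13,v11) [++-] → (-1.2797, -1.09171, 0.1552)–(-1.91, 0, 0.1552)  len=1.2606
  (v11,v13,v14) [-+-] → (-1.2797, -1.09171, 0.1552)–(-0.955, -1.6541, 0.1552)  len=0.6494
  (v12,v15,v13) [--+] → (0.6294, -2.1488, 0.1552)–(-1.2406, -2.1488, 0.1552)  len=1.8700
  (v13,v15,v16) [+-+] → (0.6294, -2.1488, 0.1552)–(1.2406, -2.1488, 0.1552)  len=0.6112
  (v13,v16,v14) [++-] → (0.3056, -1.6541, 0.1552)–(-0.955, -1.6541, 0.1552)  len=1.2606
  (v14,v16,v17) [-+-] → (0.3056, -1.6541, 0.1552)–(0.955, -1.6541, 0.1552)  len=0.6494
  (v15,v0,v16) [--+] → (2.1756, -0.529312, 0.1552)–(1.2406, -2.1488, 0.1552)  len=1.8700
  (v16,v0,v1) [+-+] → (2.1756, -0.529312, 0.1552)–(2.4812, 0, 0.1552)  len=0.6112
  (v16,v1,v17) [++-] → (1.5853, -0.562394, 0.1552)–(0.955, -1.6541, 0.1552)  len=1.2606
  (v17,v1,v2) [-+-] → (1.5853, -0.562394, 0.1552)–(1.91, 0, 0.1552)  len=0.6494

Chained into 2 loop(s):
  loop 1: 12 segments, perimeter = 14.8873
  loop 2: 12 segments, perimeter = 11.4600
Total perimeter = 26.347

loops=2 perimeter=26.347
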